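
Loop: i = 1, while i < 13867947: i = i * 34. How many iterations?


i multiplies by 34 each step:
i = 1 -> 34 -> 1156 -> 39304 -> 1336336 -> 45435424 (stop)
Iterations = ceil(log_34(13867947)) = 5


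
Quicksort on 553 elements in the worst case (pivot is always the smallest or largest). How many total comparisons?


In the worst case, each partition step picks the worst pivot:
  Partition 1: 552 comparisons (n-1 elements to compare)
  Partition 2: 551 comparisons
  Partition 3: 550 comparisons
  Partition 4: 549 comparisons
  Partition 5: 548 comparisons
  ...
  Last partition: 0 comparisons
Total = (n-1) + (n-2) + ... + 1 + 0 = n*(n-1)/2
= 553*552/2 = 152628


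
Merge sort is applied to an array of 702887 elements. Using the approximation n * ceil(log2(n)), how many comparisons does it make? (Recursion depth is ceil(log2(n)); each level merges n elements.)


Merge sort divides the array into halves recursively.
Number of levels = ceil(log2(702887)) = 20
At each level, approximately n = 702887 comparisons are needed for merging.
Total comparisons ~ n * ceil(log2(n)) = 702887 * 20 = 14057740


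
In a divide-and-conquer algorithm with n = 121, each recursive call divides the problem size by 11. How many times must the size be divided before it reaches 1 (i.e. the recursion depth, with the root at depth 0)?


Number of divisions = log_11(121)
Sizes: 121 -> 11 -> 1 (2 divisions)
Recursion depth = 2


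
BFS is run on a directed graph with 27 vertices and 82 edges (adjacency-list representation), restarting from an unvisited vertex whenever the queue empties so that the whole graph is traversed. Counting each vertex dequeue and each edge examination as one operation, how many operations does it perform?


A full BFS traversal dequeues each vertex exactly once and examines each directed edge exactly once.
V = 27 (vertex processing cost)
E = 82 (edge examination cost)
Total operations proportional to V + E = 27 + 82 = 109


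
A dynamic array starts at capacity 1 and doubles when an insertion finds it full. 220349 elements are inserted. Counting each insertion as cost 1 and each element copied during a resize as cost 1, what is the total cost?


n = 220349
Insertion costs: 220349
Resizes copy 1, 2, 4, ... up to the largest power of 2 that is <= n-1 = 220348, i.e. 131072.
Copy costs = 1 + 2 + 4 + 8 + 16 + 32 + 64 + 128 + 256 + 512 + 1024 + 2048 + 4096 + 8192 + 16384 + 32768 + 65536 + 131072 = 262143
Total = 220349 + 262143 = 482492


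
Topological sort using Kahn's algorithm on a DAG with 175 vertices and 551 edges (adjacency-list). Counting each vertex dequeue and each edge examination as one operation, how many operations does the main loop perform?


Kahn's algorithm:
  1. Compute in-degrees: O(V + E)
  2. Process queue: each vertex dequeued once (O(V))
     each edge examined once (O(E))
Total = V + E = 175 + 551 = 726


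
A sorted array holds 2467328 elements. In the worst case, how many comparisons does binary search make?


Halving sequence: 2467328 -> 1233664 -> 616832 -> 308416 -> 154208 -> 77104 -> 38552 -> 19276 -> 9638 -> 4819 -> 2409 -> 1204 -> 602 -> 301 -> 150 -> 75 -> 37 -> 18 -> 9 -> 4 -> 2 -> 1
Number of halvings = 21
Max comparisons = 21 + 1 = 22


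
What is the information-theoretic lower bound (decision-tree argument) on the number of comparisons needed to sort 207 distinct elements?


A binary decision tree of height h has at most 2^h leaves and needs at least n! of them, so h >= ceil(log2(n!)).
207! is far too large to multiply out, so use Stirling's series:
  ln(n!) ~ n ln n - n + (1/2) ln(2 pi n) + 1/(12n)  (error below 1/(360 n^3), negligible here)
  ln(207) = 5.3327188
  n ln n = 207 * 5.3327188 = 1103.8728
  (1/2) ln(2 pi * 207) = (1/2) ln(1300.6194) = 3.5853
  1/(12*207) = 0.0004
  ln(207!) ~ 1103.8728 - 207 + 3.5853 + 0.0004 = 900.4585
Convert to base 2: log2(207!) = 900.4585 / ln 2 = 900.4585 / 0.69314718 = 1299.0870
ceil(1299.0870) = 1300


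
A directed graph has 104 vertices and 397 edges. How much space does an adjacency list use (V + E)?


Adjacency list: one list head per vertex + one entry per edge
Vertex heads: 104
Edge entries: 397
Total = 104 + 397 = 501


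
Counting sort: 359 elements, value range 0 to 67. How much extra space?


n = 359 (output array)
k = 68 (count array for 68 distinct values)
Extra space = 359 + 68 = 427


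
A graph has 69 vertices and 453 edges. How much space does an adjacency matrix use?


Adjacency matrix: V x V grid of entries
Space = V^2 = 69^2 = 69 * 69 = 4761


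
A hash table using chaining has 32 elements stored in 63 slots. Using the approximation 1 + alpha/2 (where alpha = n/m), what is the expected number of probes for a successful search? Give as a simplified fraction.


Load factor alpha = n/m = 32/63
Expected probes = 1 + alpha/2 = 1 + 32/(2*63)
= 1 + 32/126
= 126/126 + 32/126
= 158/126
Simplify: 79/63


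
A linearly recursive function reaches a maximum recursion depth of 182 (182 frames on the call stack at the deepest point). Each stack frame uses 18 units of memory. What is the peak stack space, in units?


Maximum recursion depth = 182 frames
Memory per frame = 18 units
Total stack space = depth * frame_size
= 182 * 18 = 3276


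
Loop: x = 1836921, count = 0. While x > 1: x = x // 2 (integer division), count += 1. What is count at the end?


The variable x halves each step:
x = 1836921 -> 918460 -> 459230 -> 229615 -> 114807 -> 57403 -> 28701 -> 14350 -> 7175 -> 3587 -> 1793 -> 896 -> 448 -> 224 -> 112 -> 56 -> 28 -> 14 -> 7 -> 3 -> 1
Number of halvings = floor(log2(1836921)) = 20


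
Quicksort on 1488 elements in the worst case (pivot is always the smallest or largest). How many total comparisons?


In the worst case, each partition step picks the worst pivot:
  Partition 1: 1487 comparisons (n-1 elements to compare)
  Partition 2: 1486 comparisons
  Partition 3: 1485 comparisons
  Partition 4: 1484 comparisons
  Partition 5: 1483 comparisons
  ...
  Last partition: 0 comparisons
Total = (n-1) + (n-2) + ... + 1 + 0 = n*(n-1)/2
= 1488*1487/2 = 1106328


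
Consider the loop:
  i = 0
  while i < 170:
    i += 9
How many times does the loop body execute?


Starting at i = 0, each iteration adds 9.
Iterations until i >= 170:
  Iteration 1: i = 0 -> i = 9
  Iteration 2: i = 9 -> i = 18
  Iteration 3: i = 18 -> i = 27
  Iteration 4: i = 27 -> i = 36
  Iteration 5: i = 36 -> i = 45
  Iteration 6: i = 45 -> i = 54
  Iteration 7: i = 54 -> i = 63
  Iteration 8: i = 63 -> i = 72
  ... continuing ...
Total iterations = ceil(170/9) = 19


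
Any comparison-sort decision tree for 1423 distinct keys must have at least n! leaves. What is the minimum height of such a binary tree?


A binary decision tree of height h has at most 2^h leaves and needs at least n! of them, so h >= ceil(log2(n!)).
1423! is far too large to multiply out, so use Stirling's series:
  ln(n!) ~ n ln n - n + (1/2) ln(2 pi n) + 1/(12n)  (error below 1/(360 n^3), negligible here)
  ln(1423) = 7.2605226
  n ln n = 1423 * 7.2605226 = 10331.7237
  (1/2) ln(2 pi * 1423) = (1/2) ln(8940.9727) = 4.5492
  1/(12*1423) = 0.0001
  ln(1423!) ~ 10331.7237 - 1423 + 4.5492 + 0.0001 = 8913.2730
Convert to base 2: log2(1423!) = 8913.2730 / ln 2 = 8913.2730 / 0.69314718 = 12859.1348
ceil(12859.1348) = 12860


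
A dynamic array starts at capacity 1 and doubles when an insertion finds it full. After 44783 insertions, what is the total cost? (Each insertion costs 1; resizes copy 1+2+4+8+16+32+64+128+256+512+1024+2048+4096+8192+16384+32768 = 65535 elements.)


Insertion cost: 44783 (one per element)
Resizes occur just before inserting elements 2, 3, 5, 9, ...
Elements copied at each resize: 1 + 2 + 4 + 8 + 16 + 32 + 64 + 128 + 256 + 512 + 1024 + 2048 + 4096 + 8192 + 16384 + 32768
Sum of copies = 65535 (geometric series: 2^k - 1)
Total = 44783 + 65535 = 110318


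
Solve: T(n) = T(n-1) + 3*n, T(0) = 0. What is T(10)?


Expanding the recurrence:
T(10) = T(9) + 3*10
       = T(8) + 3*9 + 3*10
       ...
       = T(0) + 3*(1 + 2 + ... + 10)
       = 0 + 3 * 10*11/2
       = 0 + 3 * 55
       = 0 + 165 = 165


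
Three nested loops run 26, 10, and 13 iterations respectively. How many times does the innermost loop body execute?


Loop 1 (outermost): 26 iterations
Loop 2 (middle): 10 iterations per outer
Loop 3 (innermost): 13 iterations per middle
Total = 26 * 10 * 13 = 3380


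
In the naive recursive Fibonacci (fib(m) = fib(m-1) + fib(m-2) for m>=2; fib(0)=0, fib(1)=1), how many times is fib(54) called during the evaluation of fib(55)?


Let N(m) = number of times fib(m) is called while evaluating fib(55).
N(55) = 1 (the initial call).
N(54) = 1 (only fib(55) calls it).
For 1 <= m <= 53: fib(m) is called by fib(m+1) and fib(m+2), so
  N(m) = N(m+1) + N(m+2).
fib(0) is called only by fib(2), so N(0) = N(2).
Walk down from m=55:
  N(55)=1, N(54)=1
N(54) = 1


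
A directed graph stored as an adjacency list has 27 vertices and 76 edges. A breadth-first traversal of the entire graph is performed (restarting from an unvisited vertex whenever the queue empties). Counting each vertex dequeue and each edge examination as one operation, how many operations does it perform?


A full BFS traversal dequeues each vertex once and examines each edge once.
Vertex visits: 27
Edge visits: 76
V + E = 27 + 76 = 103


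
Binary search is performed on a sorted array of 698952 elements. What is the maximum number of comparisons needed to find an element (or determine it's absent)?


Binary search halves the search space each comparison:
  Step 1: search space = 698952 -> 349476
  Step 2: search space = 349476 -> 174738
  Step 3: search space = 174738 -> 87369
  Step 4: search space = 87369 -> 43684
  Step 5: search space = 43684 -> 21842
  Step 6: search space = 21842 -> 10921
  Step 7: search space = 10921 -> 5460
  Step 8: search space = 5460 -> 2730
  Step 9: search space = 2730 -> 1365
  Step 10: search space = 1365 -> 682
  Step 11: search space = 682 -> 341
  Step 12: search space = 341 -> 170
  Step 13: search space = 170 -> 85
  Step 14: search space = 85 -> 42
  Step 15: search space = 42 -> 21
  Step 16: search space = 21 -> 10
  Step 17: search space = 10 -> 5
  Step 18: search space = 5 -> 2
  Step 19: search space = 2 -> 1
  Step 20: search space = 1 (final check)
Maximum comparisons = floor(log2(698952)) + 1 = 19 + 1 = 20


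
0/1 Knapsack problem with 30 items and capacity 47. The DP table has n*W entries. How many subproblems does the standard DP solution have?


The DP table is indexed by (item, capacity).
Rows: 30 items
Columns: 47 capacity values (1 to W)
Total subproblems = 30 * 47 = 1410


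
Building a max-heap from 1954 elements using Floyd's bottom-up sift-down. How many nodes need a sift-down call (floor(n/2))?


In a heap of 1954 elements (0-indexed array):
  Last element index: 1953
  Parent of last element: floor((1953 - 1) / 2) = 976
  Internal nodes: indices 0 to 976
  Count = floor(1954/2) = 977


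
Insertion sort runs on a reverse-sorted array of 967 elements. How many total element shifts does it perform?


Sum of shifts = 1 + 2 + 3 + ... + 966
= 967 * 966 / 2
= 934122 / 2
= 467061


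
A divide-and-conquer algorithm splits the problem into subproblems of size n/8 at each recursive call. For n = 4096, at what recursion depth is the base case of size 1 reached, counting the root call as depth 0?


At each depth, the problem size is divided by 8:
  Depth 0: problem size = 4096
  Depth 1: problem size = 512
  Depth 2: problem size = 64
  Depth 3: problem size = 8
  Depth 4: problem size = 1 (base case)
The base case is reached at depth log_8(4096) = 4 (the tree has 5 levels counting depth 0, but the depth asked for is 4).
Recursion depth = 4


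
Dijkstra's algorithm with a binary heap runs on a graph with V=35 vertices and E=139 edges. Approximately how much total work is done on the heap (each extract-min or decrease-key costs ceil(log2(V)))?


Dijkstra with a binary heap: each vertex is extracted once, each edge may relax once.
Each heap operation costs O(log V).
V + E = 35 + 139 = 174
ceil(log2(35)) = 6 (since 2^5 = 32 < 35 <= 64 = 2^6)
Total heap work = (V+E) * ceil(log2(V)) = 174 * 6 = 1044


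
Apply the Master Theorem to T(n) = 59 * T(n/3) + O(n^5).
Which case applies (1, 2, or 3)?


The Master Theorem: T(n) = a*T(n/b) + O(n^c)
  a = 59, b = 3, c = 5
log_b(a) = log_3(59) ~ 3.712
Compare b^c with a: 3^5 = 243 > 59, so c > log_b(a).
Since c > log_b(a), Case 3 applies.
T(n) = O(n^5)
Master Theorem case = 3


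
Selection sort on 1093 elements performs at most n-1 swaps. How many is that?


Each of the 1092 passes places one element in its final position.
Pass 1: swap minimum into position 0
Pass 2: swap minimum of remaining into position 1
...
Pass 1092: last two elements, one swap
Maximum swaps = 1093 - 1 = 1092


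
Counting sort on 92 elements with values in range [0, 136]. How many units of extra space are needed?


Output array size: 92 (to store sorted result)
Count array size: 137 (one slot per possible value, range 0 to 136)
Total extra space = 92 + 137 = 229


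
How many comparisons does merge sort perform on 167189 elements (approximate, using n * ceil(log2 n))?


Recursion depth: ceil(log2(167189)) = 18
Each recursion level merges n = 167189 elements
Total = 167189 * 18 = 3009402


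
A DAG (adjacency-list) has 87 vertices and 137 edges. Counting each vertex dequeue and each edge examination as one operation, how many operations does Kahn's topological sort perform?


V = 87 (vertex processing)
E = 137 (edge processing)
V + E = 87 + 137 = 224


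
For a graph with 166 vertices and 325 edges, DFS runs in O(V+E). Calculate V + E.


A full DFS traversal visits each vertex once and examines each edge once.
V = 166
E = 325
Sum = 166 + 325 = 491


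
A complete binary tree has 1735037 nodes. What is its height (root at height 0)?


In a complete binary tree, level k holds nodes 2^k .. 2^(k+1)-1 (1-indexed).
Height = floor(log2(n)) = floor(log2(1735037)) = 20
Check: 2^20 = 1048576 <= 1735037 < 2097152 = 2^21


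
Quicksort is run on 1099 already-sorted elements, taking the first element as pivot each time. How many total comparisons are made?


Sum of comparisons per partition:
1098 + 1097 + ... + 1 + 0
= 1099 * (1099 - 1) / 2
= 1099 * 1098 / 2
= 603351


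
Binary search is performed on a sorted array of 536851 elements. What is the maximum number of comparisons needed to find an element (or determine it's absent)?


Binary search halves the search space each comparison:
  Step 1: search space = 536851 -> 268425
  Step 2: search space = 268425 -> 134212
  Step 3: search space = 134212 -> 67106
  Step 4: search space = 67106 -> 33553
  Step 5: search space = 33553 -> 16776
  Step 6: search space = 16776 -> 8388
  Step 7: search space = 8388 -> 4194
  Step 8: search space = 4194 -> 2097
  Step 9: search space = 2097 -> 1048
  Step 10: search space = 1048 -> 524
  Step 11: search space = 524 -> 262
  Step 12: search space = 262 -> 131
  Step 13: search space = 131 -> 65
  Step 14: search space = 65 -> 32
  Step 15: search space = 32 -> 16
  Step 16: search space = 16 -> 8
  Step 17: search space = 8 -> 4
  Step 18: search space = 4 -> 2
  Step 19: search space = 2 -> 1
  Step 20: search space = 1 (final check)
Maximum comparisons = floor(log2(536851)) + 1 = 19 + 1 = 20


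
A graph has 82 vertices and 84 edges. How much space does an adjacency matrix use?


Adjacency matrix: V x V grid of entries
Space = V^2 = 82^2 = 82 * 82 = 6724


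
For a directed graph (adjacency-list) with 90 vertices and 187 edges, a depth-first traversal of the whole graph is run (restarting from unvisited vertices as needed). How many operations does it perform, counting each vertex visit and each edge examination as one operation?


A full DFS traversal visits each vertex once and examines each edge once.
V = 90
E = 187
Sum = 90 + 187 = 277


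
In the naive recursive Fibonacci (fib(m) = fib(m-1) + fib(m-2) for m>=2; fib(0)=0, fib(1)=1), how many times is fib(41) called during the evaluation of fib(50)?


Let N(m) = number of times fib(m) is called while evaluating fib(50).
N(50) = 1 (the initial call).
N(49) = 1 (only fib(50) calls it).
For 1 <= m <= 48: fib(m) is called by fib(m+1) and fib(m+2), so
  N(m) = N(m+1) + N(m+2).
fib(0) is called only by fib(2), so N(0) = N(2).
Walk down from m=50:
  N(50)=1, N(49)=1, N(48)=2, N(47)=3, N(46)=5, N(45)=8, N(44)=13, N(43)=21, N(42)=34, N(41)=55
N(41) = 55


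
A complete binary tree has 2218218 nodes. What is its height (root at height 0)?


In a complete binary tree, level k holds nodes 2^k .. 2^(k+1)-1 (1-indexed).
Height = floor(log2(n)) = floor(log2(2218218)) = 21
Check: 2^21 = 2097152 <= 2218218 < 4194304 = 2^22


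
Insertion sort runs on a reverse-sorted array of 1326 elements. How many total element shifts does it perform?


Sum of shifts = 1 + 2 + 3 + ... + 1325
= 1326 * 1325 / 2
= 1756950 / 2
= 878475


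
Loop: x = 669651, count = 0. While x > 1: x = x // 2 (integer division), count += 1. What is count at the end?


The variable x halves each step:
x = 669651 -> 334825 -> 167412 -> 83706 -> 41853 -> 20926 -> 10463 -> 5231 -> 2615 -> 1307 -> 653 -> 326 -> 163 -> 81 -> 40 -> 20 -> 10 -> 5 -> 2 -> 1
Number of halvings = floor(log2(669651)) = 19


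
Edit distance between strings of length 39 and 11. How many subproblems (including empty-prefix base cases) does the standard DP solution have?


The table includes base cases (empty prefixes).
Rows: (m+1) = 40
Columns: (n+1) = 12
Total = 40 * 12 = 480


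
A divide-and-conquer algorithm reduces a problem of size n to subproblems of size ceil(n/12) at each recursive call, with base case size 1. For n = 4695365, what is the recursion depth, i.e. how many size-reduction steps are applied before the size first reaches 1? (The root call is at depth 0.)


Each step divides the size by 12 (rounding up); after k steps the size is ceil(n/12^k), which equals 1 exactly when 12^k >= n.
So the depth is the smallest k with 12^k >= 4695365, i.e. ceil(log_12(4695365)).
12^6 = 2985984 < 4695365 <= 35831808 = 12^7
Recursion depth = 7


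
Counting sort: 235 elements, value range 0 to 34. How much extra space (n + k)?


n = 235 (output array)
k = 35 (count array for 35 distinct values)
Extra space = 235 + 35 = 270


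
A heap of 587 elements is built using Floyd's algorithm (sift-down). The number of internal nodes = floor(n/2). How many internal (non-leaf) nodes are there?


Leaf nodes occupy roughly half the array.
Sift-down is called for each internal node, starting from the last one.
Internal nodes = floor(n/2) = floor(587/2) = 293


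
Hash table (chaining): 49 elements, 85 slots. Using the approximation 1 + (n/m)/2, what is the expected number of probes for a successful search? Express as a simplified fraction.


Computing expected probes:
alpha = 49/85
= 1 + alpha/2
= 1 + 49/(2*85)
= (2*85 + 49) / (2*85)
= 219/170


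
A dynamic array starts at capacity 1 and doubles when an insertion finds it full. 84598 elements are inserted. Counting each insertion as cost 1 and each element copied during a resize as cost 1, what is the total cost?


n = 84598
Insertion costs: 84598
Resizes copy 1, 2, 4, ... up to the largest power of 2 that is <= n-1 = 84597, i.e. 65536.
Copy costs = 1 + 2 + 4 + 8 + 16 + 32 + 64 + 128 + 256 + 512 + 1024 + 2048 + 4096 + 8192 + 16384 + 32768 + 65536 = 131071
Total = 84598 + 131071 = 215669


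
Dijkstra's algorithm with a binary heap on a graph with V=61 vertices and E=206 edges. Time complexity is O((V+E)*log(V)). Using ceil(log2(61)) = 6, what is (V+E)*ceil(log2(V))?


Dijkstra with a binary heap: each vertex is extracted once, each edge may relax once.
Each heap operation costs O(log V).
V + E = 61 + 206 = 267
ceil(log2(61)) = 6 (since 2^5 = 32 < 61 <= 64 = 2^6)
Total heap work = (V+E) * ceil(log2(V)) = 267 * 6 = 1602


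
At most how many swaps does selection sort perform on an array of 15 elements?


Each of the 14 passes places one element in its final position.
Pass 1: swap minimum into position 0
Pass 2: swap minimum of remaining into position 1
...
Pass 14: last two elements, one swap
Maximum swaps = 15 - 1 = 14


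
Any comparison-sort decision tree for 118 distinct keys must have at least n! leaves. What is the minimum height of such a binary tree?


A binary decision tree of height h has at most 2^h leaves and needs at least n! of them, so h >= ceil(log2(n!)).
118! is far too large to multiply out, so use Stirling's series:
  ln(n!) ~ n ln n - n + (1/2) ln(2 pi n) + 1/(12n)  (error below 1/(360 n^3), negligible here)
  ln(118) = 4.7706846
  n ln n = 118 * 4.7706846 = 562.9408
  (1/2) ln(2 pi * 118) = (1/2) ln(741.4159) = 3.3043
  1/(12*118) = 0.0007
  ln(118!) ~ 562.9408 - 118 + 3.3043 + 0.0007 = 448.2458
Convert to base 2: log2(118!) = 448.2458 / ln 2 = 448.2458 / 0.69314718 = 646.6820
ceil(646.6820) = 647


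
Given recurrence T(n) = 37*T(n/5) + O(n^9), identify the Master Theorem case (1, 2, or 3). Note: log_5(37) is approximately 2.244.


Master Theorem parameters: a=37, b=5, c=9
log_b(a) = 2.244
Compare b^c with a: 5^9 = 1953125 > 37, so c > log_b(a).
Comparing c=9 vs log_b(a)=2.244:
9 > 2.244 => Case 3
Result: T(n) = O(n^9)
Master Theorem case = 3


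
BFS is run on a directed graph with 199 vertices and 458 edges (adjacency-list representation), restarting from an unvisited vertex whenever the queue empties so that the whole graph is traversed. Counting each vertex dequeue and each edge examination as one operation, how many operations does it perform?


A full BFS traversal dequeues each vertex exactly once and examines each directed edge exactly once.
V = 199 (vertex processing cost)
E = 458 (edge examination cost)
Total operations proportional to V + E = 199 + 458 = 657


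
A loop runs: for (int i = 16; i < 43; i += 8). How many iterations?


Loop starts at i = 16, increments by 8, stops when i >= 43.
Number of iterations = ceil((43 - 16) / 8)
= ceil(27 / 8)
= 4


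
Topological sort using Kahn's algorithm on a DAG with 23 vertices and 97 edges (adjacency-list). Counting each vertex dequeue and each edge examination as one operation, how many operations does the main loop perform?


Kahn's algorithm:
  1. Compute in-degrees: O(V + E)
  2. Process queue: each vertex dequeued once (O(V))
     each edge examined once (O(E))
Total = V + E = 23 + 97 = 120


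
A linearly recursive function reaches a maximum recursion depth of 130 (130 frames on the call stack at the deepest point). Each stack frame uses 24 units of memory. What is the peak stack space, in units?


Maximum recursion depth = 130 frames
Memory per frame = 24 units
Total stack space = depth * frame_size
= 130 * 24 = 3120


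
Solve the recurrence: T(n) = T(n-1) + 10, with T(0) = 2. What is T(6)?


Unrolling the recurrence:
T(6) = T(5) + 10
       = T(4) + 10 + 10
       = T(3) + 10*3
       ...
       = T(0) + 10*6
       = 2 + 60 = 62


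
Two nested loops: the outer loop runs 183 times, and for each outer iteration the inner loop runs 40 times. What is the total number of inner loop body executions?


Outer loop: 183 iterations
Inner loop: 40 iterations per outer iteration
Total = 183 * 40 = 7320


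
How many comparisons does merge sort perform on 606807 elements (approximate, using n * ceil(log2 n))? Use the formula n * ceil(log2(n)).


Recursion depth: ceil(log2(606807)) = 20
Each recursion level merges n = 606807 elements
Total = 606807 * 20 = 12136140


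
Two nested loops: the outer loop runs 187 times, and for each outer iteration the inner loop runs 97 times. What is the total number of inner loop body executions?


Outer loop: 187 iterations
Inner loop: 97 iterations per outer iteration
Total = 187 * 97 = 18139


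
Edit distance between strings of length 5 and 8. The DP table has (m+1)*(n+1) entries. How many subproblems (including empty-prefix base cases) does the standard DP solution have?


The table includes base cases (empty prefixes).
Rows: (m+1) = 6
Columns: (n+1) = 9
Total = 6 * 9 = 54


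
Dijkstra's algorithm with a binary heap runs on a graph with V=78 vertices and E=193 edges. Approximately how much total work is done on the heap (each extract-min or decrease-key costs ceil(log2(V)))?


Dijkstra with a binary heap: each vertex is extracted once, each edge may relax once.
Each heap operation costs O(log V).
V + E = 78 + 193 = 271
ceil(log2(78)) = 7 (since 2^6 = 64 < 78 <= 128 = 2^7)
Total heap work = (V+E) * ceil(log2(V)) = 271 * 7 = 1897


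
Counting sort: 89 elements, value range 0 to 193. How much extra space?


n = 89 (output array)
k = 194 (count array for 194 distinct values)
Extra space = 89 + 194 = 283


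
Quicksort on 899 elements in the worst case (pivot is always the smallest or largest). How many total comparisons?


In the worst case, each partition step picks the worst pivot:
  Partition 1: 898 comparisons (n-1 elements to compare)
  Partition 2: 897 comparisons
  Partition 3: 896 comparisons
  Partition 4: 895 comparisons
  Partition 5: 894 comparisons
  ...
  Last partition: 0 comparisons
Total = (n-1) + (n-2) + ... + 1 + 0 = n*(n-1)/2
= 899*898/2 = 403651


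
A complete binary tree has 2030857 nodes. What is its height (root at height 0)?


In a complete binary tree, level k holds nodes 2^k .. 2^(k+1)-1 (1-indexed).
Height = floor(log2(n)) = floor(log2(2030857)) = 20
Check: 2^20 = 1048576 <= 2030857 < 2097152 = 2^21


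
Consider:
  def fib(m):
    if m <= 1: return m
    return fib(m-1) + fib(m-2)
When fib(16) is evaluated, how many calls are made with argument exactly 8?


Let N(m) = number of times fib(m) is called while evaluating fib(16).
N(16) = 1 (the initial call).
N(15) = 1 (only fib(16) calls it).
For 1 <= m <= 14: fib(m) is called by fib(m+1) and fib(m+2), so
  N(m) = N(m+1) + N(m+2).
fib(0) is called only by fib(2), so N(0) = N(2).
Walk down from m=16:
  N(16)=1, N(15)=1, N(14)=2, N(13)=3, N(12)=5, N(11)=8, N(10)=13, N(9)=21, N(8)=34
N(8) = 34


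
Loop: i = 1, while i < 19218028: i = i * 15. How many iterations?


i multiplies by 15 each step:
i = 1 -> 15 -> 225 -> 3375 -> 50625 -> 759375 -> 11390625 -> 170859375 (stop)
Iterations = ceil(log_15(19218028)) = 7


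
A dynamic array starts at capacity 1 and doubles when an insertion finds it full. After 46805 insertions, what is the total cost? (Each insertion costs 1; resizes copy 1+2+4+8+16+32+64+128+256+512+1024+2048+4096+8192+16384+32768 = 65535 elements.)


Insertion cost: 46805 (one per element)
Resizes occur just before inserting elements 2, 3, 5, 9, ...
Elements copied at each resize: 1 + 2 + 4 + 8 + 16 + 32 + 64 + 128 + 256 + 512 + 1024 + 2048 + 4096 + 8192 + 16384 + 32768
Sum of copies = 65535 (geometric series: 2^k - 1)
Total = 46805 + 65535 = 112340


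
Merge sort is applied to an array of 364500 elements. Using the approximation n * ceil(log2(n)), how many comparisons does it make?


Merge sort divides the array into halves recursively.
Number of levels = ceil(log2(364500)) = 19
At each level, approximately n = 364500 comparisons are needed for merging.
Total comparisons ~ n * ceil(log2(n)) = 364500 * 19 = 6925500


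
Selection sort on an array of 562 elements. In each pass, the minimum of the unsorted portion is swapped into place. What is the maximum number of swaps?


Selection sort performs one swap per pass:
  Pass 1: find min in positions 0 to 561, swap with position 0
  Pass 2: find min in positions 1 to 561, swap with position 1
  Pass 3: find min in positions 2 to 561, swap with position 2
  Pass 4: find min in positions 3 to 561, swap with position 3
  Pass 5: find min in positions 4 to 561, swap with position 4
  ... (556 more passes)
Total passes (and swaps) = n - 1 = 562 - 1 = 561


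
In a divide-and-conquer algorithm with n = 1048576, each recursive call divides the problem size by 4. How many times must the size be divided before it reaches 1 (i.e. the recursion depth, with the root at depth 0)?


Number of divisions = log_4(1048576)
Sizes: 1048576 -> 262144 -> 65536 -> 16384 -> 4096 -> 1024 -> 256 -> 64 -> 16 -> 4 -> 1 (10 divisions)
Recursion depth = 10


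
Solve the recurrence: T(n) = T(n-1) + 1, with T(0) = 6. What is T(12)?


Unrolling the recurrence:
T(12) = T(11) + 1
       = T(10) + 1 + 1
       = T(9) + 1*3
       ...
       = T(0) + 1*12
       = 6 + 12 = 18


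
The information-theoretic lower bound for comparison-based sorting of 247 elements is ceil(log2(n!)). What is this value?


A binary decision tree of height h has at most 2^h leaves and needs at least n! of them, so h >= ceil(log2(n!)).
247! is far too large to multiply out, so use Stirling's series:
  ln(n!) ~ n ln n - n + (1/2) ln(2 pi n) + 1/(12n)  (error below 1/(360 n^3), negligible here)
  ln(247) = 5.5093883
  n ln n = 247 * 5.5093883 = 1360.8189
  (1/2) ln(2 pi * 247) = (1/2) ln(1551.9468) = 3.6736
  1/(12*247) = 0.0003
  ln(247!) ~ 1360.8189 - 247 + 3.6736 + 0.0003 = 1117.4928
Convert to base 2: log2(247!) = 1117.4928 / ln 2 = 1117.4928 / 0.69314718 = 1612.2013
ceil(1612.2013) = 1613


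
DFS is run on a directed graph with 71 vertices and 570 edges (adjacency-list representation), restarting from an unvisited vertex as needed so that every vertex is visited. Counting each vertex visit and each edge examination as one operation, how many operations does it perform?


A full DFS traversal processes each vertex exactly once (push/pop on stack).
Each directed edge is examined once.
V = 71, E = 570
V + E = 641


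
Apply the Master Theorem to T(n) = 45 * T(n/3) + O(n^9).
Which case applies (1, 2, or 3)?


The Master Theorem: T(n) = a*T(n/b) + O(n^c)
  a = 45, b = 3, c = 9
log_b(a) = log_3(45) ~ 3.465
Compare b^c with a: 3^9 = 19683 > 45, so c > log_b(a).
Since c > log_b(a), Case 3 applies.
T(n) = O(n^9)
Master Theorem case = 3


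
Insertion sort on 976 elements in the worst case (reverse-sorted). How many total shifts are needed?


In the worst case (reverse-sorted), each element shifts past all previous:
  Element 1: 1 shifts
  Element 2: 2 shifts
  Element 3: 3 shifts
  Element 4: 4 shifts
  Element 5: 5 shifts
  ...
  Element 975: 975 shifts
Total = 1 + 2 + ... + 975
= 976*(976-1)/2 = 475800


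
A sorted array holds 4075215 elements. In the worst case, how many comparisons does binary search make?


Halving sequence: 4075215 -> 2037607 -> 1018803 -> 509401 -> 254700 -> 127350 -> 63675 -> 31837 -> 15918 -> 7959 -> 3979 -> 1989 -> 994 -> 497 -> 248 -> 124 -> 62 -> 31 -> 15 -> 7 -> 3 -> 1
Number of halvings = 21
Max comparisons = 21 + 1 = 22


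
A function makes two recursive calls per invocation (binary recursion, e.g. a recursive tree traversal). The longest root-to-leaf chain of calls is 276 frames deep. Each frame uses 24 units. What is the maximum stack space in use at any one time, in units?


Binary recursion: the two calls run one after the other, so only one root-to-leaf chain of frames is on the stack at a time.
Maximum depth (longest chain) = 276 frames
Each frame = 24 units
Max stack space = 276 * 24 = 6624


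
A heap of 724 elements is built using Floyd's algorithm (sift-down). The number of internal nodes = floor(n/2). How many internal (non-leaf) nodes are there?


Leaf nodes occupy roughly half the array.
Sift-down is called for each internal node, starting from the last one.
Internal nodes = floor(n/2) = floor(724/2) = 362


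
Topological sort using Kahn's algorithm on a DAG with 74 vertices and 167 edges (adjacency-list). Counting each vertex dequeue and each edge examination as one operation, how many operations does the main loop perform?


Kahn's algorithm:
  1. Compute in-degrees: O(V + E)
  2. Process queue: each vertex dequeued once (O(V))
     each edge examined once (O(E))
Total = V + E = 74 + 167 = 241


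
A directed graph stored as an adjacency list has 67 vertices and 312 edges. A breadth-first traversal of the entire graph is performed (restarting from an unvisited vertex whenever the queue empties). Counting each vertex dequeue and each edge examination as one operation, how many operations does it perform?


A full BFS traversal dequeues each vertex once and examines each edge once.
Vertex visits: 67
Edge visits: 312
V + E = 67 + 312 = 379


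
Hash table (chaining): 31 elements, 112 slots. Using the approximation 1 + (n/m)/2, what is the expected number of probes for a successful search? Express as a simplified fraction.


Computing expected probes:
alpha = 31/112
= 1 + alpha/2
= 1 + 31/(2*112)
= (2*112 + 31) / (2*112)
= 255/224


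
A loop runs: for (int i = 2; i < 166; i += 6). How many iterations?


Loop starts at i = 2, increments by 6, stops when i >= 166.
Number of iterations = ceil((166 - 2) / 6)
= ceil(164 / 6)
= 28


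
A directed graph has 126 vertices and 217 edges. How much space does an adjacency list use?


Adjacency list: one list head per vertex + one entry per edge
Vertex heads: 126
Edge entries: 217
Total = 126 + 217 = 343


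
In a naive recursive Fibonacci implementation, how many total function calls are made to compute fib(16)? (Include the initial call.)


Let C(m) = total calls to evaluate fib(m). Then C(0)=C(1)=1, and
C(m) = 1 + C(m-1) + C(m-2) for m >= 2.
Build the table (each entry = 1 + previous two):
  C(0) = 1
  C(1) = 1
  C(2) = 1 + 1 + 1 = 3
  C(3) = 1 + 3 + 1 = 5
  C(4) = 1 + 5 + 3 = 9
  C(5) = 1 + 9 + 5 = 15
  C(6) = 1 + 15 + 9 = 25
  C(7) = 1 + 25 + 15 = 41
  C(8) = 1 + 41 + 25 = 67
  C(9) = 1 + 67 + 41 = 109
  C(10) = 1 + 109 + 67 = 177
  C(11) = 1 + 177 + 109 = 287
  C(12) = 1 + 287 + 177 = 465
  C(13) = 1 + 465 + 287 = 753
  C(14) = 1 + 753 + 465 = 1219
  C(15) = 1 + 1219 + 753 = 1973
  C(16) = 1 + 1973 + 1219 = 3193
Total calls for fib(16) = 3193


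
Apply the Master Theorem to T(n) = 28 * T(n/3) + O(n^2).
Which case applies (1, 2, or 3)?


The Master Theorem: T(n) = a*T(n/b) + O(n^c)
  a = 28, b = 3, c = 2
log_b(a) = log_3(28) ~ 3.033
Compare b^c with a: 3^2 = 9 < 28, so c < log_b(a).
Since c < log_b(a), Case 1 applies.
T(n) = O(n^(log_3 28)) ~ O(n^3.033)
Master Theorem case = 1


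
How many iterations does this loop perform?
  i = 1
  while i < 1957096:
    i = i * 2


The loop variable doubles each iteration:
i = 1 -> 2 -> 4 -> 8 -> 16 -> 32 -> 64 -> 128 -> 256 -> 512 -> 1024 -> 2048 -> 4096 -> 8192 -> 16384 -> 32768 -> 65536 -> 131072 -> 262144 -> 524288 -> 1048576 -> 2097152 (stop, 2097152 >= 1957096)
Number of doublings = ceil(log2(1957096)) = 21


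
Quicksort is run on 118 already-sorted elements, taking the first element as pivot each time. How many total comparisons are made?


Sum of comparisons per partition:
117 + 116 + ... + 1 + 0
= 118 * (118 - 1) / 2
= 118 * 117 / 2
= 6903


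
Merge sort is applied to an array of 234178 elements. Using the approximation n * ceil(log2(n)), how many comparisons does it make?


Merge sort divides the array into halves recursively.
Number of levels = ceil(log2(234178)) = 18
At each level, approximately n = 234178 comparisons are needed for merging.
Total comparisons ~ n * ceil(log2(n)) = 234178 * 18 = 4215204


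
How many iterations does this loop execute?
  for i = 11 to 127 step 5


The loop variable i takes values starting at 11 and increments by 5 each iteration.
Sequence: i = 11, 16, 21, 26, 31, 36, 41, 46, 51, ...
The upper bound 127 is inclusive, so the count is floor((last - first) / step) + 1:
floor((127 - 11) / 5) + 1 = floor(116/5) + 1 = 23 + 1 = 24


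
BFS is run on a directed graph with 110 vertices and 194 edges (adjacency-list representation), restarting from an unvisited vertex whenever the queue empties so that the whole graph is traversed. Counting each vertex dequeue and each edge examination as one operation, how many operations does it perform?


A full BFS traversal dequeues each vertex exactly once and examines each directed edge exactly once.
V = 110 (vertex processing cost)
E = 194 (edge examination cost)
Total operations proportional to V + E = 110 + 194 = 304


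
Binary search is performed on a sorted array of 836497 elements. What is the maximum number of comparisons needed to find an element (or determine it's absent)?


Binary search halves the search space each comparison:
  Step 1: search space = 836497 -> 418248
  Step 2: search space = 418248 -> 209124
  Step 3: search space = 209124 -> 104562
  Step 4: search space = 104562 -> 52281
  Step 5: search space = 52281 -> 26140
  Step 6: search space = 26140 -> 13070
  Step 7: search space = 13070 -> 6535
  Step 8: search space = 6535 -> 3267
  Step 9: search space = 3267 -> 1633
  Step 10: search space = 1633 -> 816
  Step 11: search space = 816 -> 408
  Step 12: search space = 408 -> 204
  Step 13: search space = 204 -> 102
  Step 14: search space = 102 -> 51
  Step 15: search space = 51 -> 25
  Step 16: search space = 25 -> 12
  Step 17: search space = 12 -> 6
  Step 18: search space = 6 -> 3
  Step 19: search space = 3 -> 1
  Step 20: search space = 1 (final check)
Maximum comparisons = floor(log2(836497)) + 1 = 19 + 1 = 20


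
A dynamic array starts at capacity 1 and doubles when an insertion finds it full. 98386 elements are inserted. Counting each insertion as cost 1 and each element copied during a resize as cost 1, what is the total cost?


n = 98386
Insertion costs: 98386
Resizes copy 1, 2, 4, ... up to the largest power of 2 that is <= n-1 = 98385, i.e. 65536.
Copy costs = 1 + 2 + 4 + 8 + 16 + 32 + 64 + 128 + 256 + 512 + 1024 + 2048 + 4096 + 8192 + 16384 + 32768 + 65536 = 131071
Total = 98386 + 131071 = 229457


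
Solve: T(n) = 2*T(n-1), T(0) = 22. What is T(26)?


Unrolling:
T(26) = 2*T(25) = 2^2*T(24) = ... = 2^26*T(0)
= 2^26 * 22
= 67108864 * 22 = 1476395008


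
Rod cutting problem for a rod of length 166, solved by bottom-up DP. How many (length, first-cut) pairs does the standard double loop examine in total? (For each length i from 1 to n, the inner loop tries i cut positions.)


For each subproblem length i = 1..166, the inner loop considers i possible first cuts.
Total = 1 + 2 + ... + 166
= 166*(166+1)/2
= 166*167/2 = 13861


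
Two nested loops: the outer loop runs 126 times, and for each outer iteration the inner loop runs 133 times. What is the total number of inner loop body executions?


Outer loop: 126 iterations
Inner loop: 133 iterations per outer iteration
Total = 126 * 133 = 16758


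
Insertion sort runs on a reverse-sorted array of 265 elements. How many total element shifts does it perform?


Sum of shifts = 1 + 2 + 3 + ... + 264
= 265 * 264 / 2
= 69960 / 2
= 34980


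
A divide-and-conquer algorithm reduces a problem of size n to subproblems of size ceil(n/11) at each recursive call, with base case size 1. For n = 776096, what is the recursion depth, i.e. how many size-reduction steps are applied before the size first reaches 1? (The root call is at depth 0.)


Each step divides the size by 11 (rounding up); after k steps the size is ceil(n/11^k), which equals 1 exactly when 11^k >= n.
So the depth is the smallest k with 11^k >= 776096, i.e. ceil(log_11(776096)).
11^5 = 161051 < 776096 <= 1771561 = 11^6
Recursion depth = 6


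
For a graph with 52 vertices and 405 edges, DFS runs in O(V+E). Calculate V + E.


A full DFS traversal visits each vertex once and examines each edge once.
V = 52
E = 405
Sum = 52 + 405 = 457


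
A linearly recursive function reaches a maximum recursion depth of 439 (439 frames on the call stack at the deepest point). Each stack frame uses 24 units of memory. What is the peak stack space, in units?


Maximum recursion depth = 439 frames
Memory per frame = 24 units
Total stack space = depth * frame_size
= 439 * 24 = 10536


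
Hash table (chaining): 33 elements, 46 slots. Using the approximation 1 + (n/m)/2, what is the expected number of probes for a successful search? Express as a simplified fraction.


Computing expected probes:
alpha = 33/46
= 1 + alpha/2
= 1 + 33/(2*46)
= (2*46 + 33) / (2*46)
= 125/92
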